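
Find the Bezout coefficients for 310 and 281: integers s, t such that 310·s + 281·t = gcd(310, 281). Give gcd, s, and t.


Euclidean algorithm on (310, 281) — divide until remainder is 0:
  310 = 1 · 281 + 29
  281 = 9 · 29 + 20
  29 = 1 · 20 + 9
  20 = 2 · 9 + 2
  9 = 4 · 2 + 1
  2 = 2 · 1 + 0
gcd(310, 281) = 1.
Track Bezout coefficients alongside the remainders: start with r₀ = 310 = a·1 + b·0 (s = 1, t = 0) and r₁ = 281 = a·0 + b·1 (s = 0, t = 1); each new remainder r_{k+1} = r_{k-1} − q_k·r_k inherits s_{k+1} = s_{k-1} − q_k·s_k, t_{k+1} = t_{k-1} − q_k·t_k, so r_k = a·s_k + b·t_k at every step:
  q = 1: r = 29, s = 1 − 1·0 = 1, t = 0 − 1·1 = -1  (check: 310·1 + 281·(-1) = 29)
  q = 9: r = 20, s = 0 − 9·1 = -9, t = 1 − 9·(-1) = 10  (check: 310·(-9) + 281·10 = 20)
  q = 1: r = 9, s = 1 − 1·(-9) = 10, t = -1 − 1·10 = -11  (check: 310·10 + 281·(-11) = 9)
  q = 2: r = 2, s = -9 − 2·10 = -29, t = 10 − 2·(-11) = 32  (check: 310·(-29) + 281·32 = 2)
  q = 4: r = 1, s = 10 − 4·(-29) = 126, t = -11 − 4·32 = -139  (check: 310·126 + 281·(-139) = 1)
The row with r = 1 (the gcd) gives the Bezout coefficients s = 126, t = -139.
Result: 310 · (126) + 281 · (-139) = 1.

gcd(310, 281) = 1; s = 126, t = -139 (check: 310·126 + 281·(-139) = 1).


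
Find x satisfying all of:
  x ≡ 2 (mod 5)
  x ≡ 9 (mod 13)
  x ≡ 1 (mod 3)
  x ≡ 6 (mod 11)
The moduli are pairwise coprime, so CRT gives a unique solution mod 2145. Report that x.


Product of moduli M = 5 · 13 · 3 · 11 = 2145.
Merge one congruence at a time:
  Start: x ≡ 2 (mod 5).
  Combine with x ≡ 9 (mod 13); new modulus lcm = 65.
    Write x = 2 + 5·t and substitute into x ≡ 9 (mod 13): 5·t ≡ 9 − 2 = 7 (mod 13).
    The inverse of 5 mod 13 is 8 (since 5·8 = 40 = 3·13 + 1), so t ≡ 8·7 = 56 ≡ 4 (mod 13).
    Then x = 2 + 5·4 = 22, valid modulo lcm(5, 13) = 65: x ≡ 22 (mod 65).
  Combine with x ≡ 1 (mod 3); new modulus lcm = 195.
    Write x = 22 + 65·t and substitute into x ≡ 1 (mod 3): 65·t ≡ 1 − 22 = -21 (mod 3).
    Reduce coefficients mod 3: 2·t ≡ 0 (mod 3).
    The inverse of 2 mod 3 is 2 (since 2·2 = 4 = 1·3 + 1), so t ≡ 2·0 = 0 ≡ 0 (mod 3).
    Then x = 22 + 65·0 = 22, valid modulo lcm(65, 3) = 195: x ≡ 22 (mod 195).
  Combine with x ≡ 6 (mod 11); new modulus lcm = 2145.
    Write x = 22 + 195·t and substitute into x ≡ 6 (mod 11): 195·t ≡ 6 − 22 = -16 (mod 11).
    Reduce coefficients mod 11: 8·t ≡ 6 (mod 11).
    The inverse of 8 mod 11 is 7 (since 8·7 = 56 = 5·11 + 1), so t ≡ 7·6 = 42 ≡ 9 (mod 11).
    Then x = 22 + 195·9 = 1777, valid modulo lcm(195, 11) = 2145: x ≡ 1777 (mod 2145).
Verify against each original: 1777 mod 5 = 2, 1777 mod 13 = 9, 1777 mod 3 = 1, 1777 mod 11 = 6.

x ≡ 1777 (mod 2145).


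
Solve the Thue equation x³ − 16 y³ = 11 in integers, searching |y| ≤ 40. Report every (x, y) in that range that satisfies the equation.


The equation is x³ - 16y³ = 11. For fixed y, x³ = 16·y³ + 11, so a solution requires the RHS to be a perfect cube.
Strategy: iterate y from -40 to 40, compute RHS = 16·y³ + 11, and check whether it is a (positive or negative) perfect cube.
Check small values of y:
  y = 0: RHS = 11 is not a perfect cube.
  y = 1: RHS = 27 = (3)³ ⇒ x = 3 works.
  y = -1: RHS = -5 is not a perfect cube.
  y = 2: RHS = 139 is not a perfect cube.
  y = -2: RHS = -117 is not a perfect cube.
  y = 3: RHS = 443 is not a perfect cube.
  y = -3: RHS = -421 is not a perfect cube.
Continuing the search up to |y| = 40 finds no further solutions beyond those listed.
Collected solutions: (3, 1).

Solutions (with |y| ≤ 40): (3, 1).


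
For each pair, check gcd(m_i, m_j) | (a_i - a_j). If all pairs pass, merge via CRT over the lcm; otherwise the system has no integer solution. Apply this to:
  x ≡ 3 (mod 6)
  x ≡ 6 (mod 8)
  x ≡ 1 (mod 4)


Moduli 6, 8, 4 are not pairwise coprime, so CRT works modulo lcm(m_i) when all pairwise compatibility conditions hold.
Pairwise compatibility: gcd(m_i, m_j) must divide a_i - a_j for every pair.
Merge one congruence at a time:
  Start: x ≡ 3 (mod 6).
  Combine with x ≡ 6 (mod 8): gcd(6, 8) = 2, and 6 - 3 = 3 is NOT divisible by 2.
    ⇒ system is inconsistent (no integer solution).

No solution (the system is inconsistent).


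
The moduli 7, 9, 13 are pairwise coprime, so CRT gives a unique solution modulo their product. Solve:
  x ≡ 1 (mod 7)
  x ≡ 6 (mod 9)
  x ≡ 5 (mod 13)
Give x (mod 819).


Moduli 7, 9, 13 are pairwise coprime; by CRT there is a unique solution modulo M = 7 · 9 · 13 = 819.
Solve pairwise, accumulating the modulus:
  Start with x ≡ 1 (mod 7).
  Combine with x ≡ 6 (mod 9): since gcd(7, 9) = 1, we get a unique residue mod 63.
    Write x = 1 + 7·t and substitute into x ≡ 6 (mod 9): 7·t ≡ 6 − 1 = 5 (mod 9).
    The inverse of 7 mod 9 is 4 (since 7·4 = 28 = 3·9 + 1), so t ≡ 4·5 = 20 ≡ 2 (mod 9).
    Then x = 1 + 7·2 = 15, valid modulo lcm(7, 9) = 63: x ≡ 15 (mod 63).
  Combine with x ≡ 5 (mod 13): since gcd(63, 13) = 1, we get a unique residue mod 819.
    Write x = 15 + 63·t and substitute into x ≡ 5 (mod 13): 63·t ≡ 5 − 15 = -10 (mod 13).
    Reduce coefficients mod 13: 11·t ≡ 3 (mod 13).
    The inverse of 11 mod 13 is 6 (since 11·6 = 66 = 5·13 + 1), so t ≡ 6·3 = 18 ≡ 5 (mod 13).
    Then x = 15 + 63·5 = 330, valid modulo lcm(63, 13) = 819: x ≡ 330 (mod 819).
Verify: 330 mod 7 = 1 ✓, 330 mod 9 = 6 ✓, 330 mod 13 = 5 ✓.

x ≡ 330 (mod 819).


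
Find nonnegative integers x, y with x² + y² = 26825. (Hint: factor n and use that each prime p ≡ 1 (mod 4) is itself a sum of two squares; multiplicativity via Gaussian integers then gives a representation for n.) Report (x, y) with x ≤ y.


Step 1: Factor n = 26825 = 5^2 · 29 · 37.
Step 2: Check the mod-4 condition on each prime factor: 5 ≡ 1 (mod 4), exponent 2; 29 ≡ 1 (mod 4), exponent 1; 37 ≡ 1 (mod 4), exponent 1.
All primes ≡ 3 (mod 4) appear to even exponent (or don't appear), so by the two-squares theorem n IS expressible as a sum of two squares.
Step 3: Build a representation. Group n = k² · m with k = 5 and m = 29 · 37 = 1073 (a product of primes ≡ 1 (mod 4)); a representation of m scales to one of n via (k·x)² + (k·y)² = k²(x² + y²). Each prime p ≡ 1 (mod 4) is itself a sum of two squares; find a² by testing p − a² for a perfect square:
  29: 29 − 1² = 28, 29 − 2² = 25 = 5² ⇒ 29 = 2² + 5².
  37: 37 − 1² = 36 = 6² ⇒ 37 = 1² + 6².
  Combine using the Brahmagupta–Fibonacci identity (a² + b²)(c² + d²) = (ac − bd)² + (ad + bc)² = (ac + bd)² + (ad − bc)²:
  29 · 37 = 1073: from (2² + 5²)(1² + 6²), take (2·1 − 5·6, 2·6 + 5·1) = (2 − 30, 12 + 5) = (-28, 17); dropping signs (only squares matter) gives (28, 17); check 28² + 17² = 784 + 289 = 1073 ✓.
  Scale by k = 5: (5·28, 5·17) = (140, 85).
Step 4: Order so x ≤ y and verify: 85² + 140² = 7225 + 19600 = 26825 = n. ✓

n = 26825 = 85² + 140² (one valid representation with x ≤ y).


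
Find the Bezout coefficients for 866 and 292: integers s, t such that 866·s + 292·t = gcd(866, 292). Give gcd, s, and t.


Euclidean algorithm on (866, 292) — divide until remainder is 0:
  866 = 2 · 292 + 282
  292 = 1 · 282 + 10
  282 = 28 · 10 + 2
  10 = 5 · 2 + 0
gcd(866, 292) = 2.
Track Bezout coefficients alongside the remainders: start with r₀ = 866 = a·1 + b·0 (s = 1, t = 0) and r₁ = 292 = a·0 + b·1 (s = 0, t = 1); each new remainder r_{k+1} = r_{k-1} − q_k·r_k inherits s_{k+1} = s_{k-1} − q_k·s_k, t_{k+1} = t_{k-1} − q_k·t_k, so r_k = a·s_k + b·t_k at every step:
  q = 2: r = 282, s = 1 − 2·0 = 1, t = 0 − 2·1 = -2  (check: 866·1 + 292·(-2) = 282)
  q = 1: r = 10, s = 0 − 1·1 = -1, t = 1 − 1·(-2) = 3  (check: 866·(-1) + 292·3 = 10)
  q = 28: r = 2, s = 1 − 28·(-1) = 29, t = -2 − 28·3 = -86  (check: 866·29 + 292·(-86) = 2)
The row with r = 2 (the gcd) gives the Bezout coefficients s = 29, t = -86.
Result: 866 · (29) + 292 · (-86) = 2.

gcd(866, 292) = 2; s = 29, t = -86 (check: 866·29 + 292·(-86) = 2).


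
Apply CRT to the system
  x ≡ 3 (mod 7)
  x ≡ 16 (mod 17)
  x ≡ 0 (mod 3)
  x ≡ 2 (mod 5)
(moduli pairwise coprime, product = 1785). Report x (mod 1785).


Product of moduli M = 7 · 17 · 3 · 5 = 1785.
Merge one congruence at a time:
  Start: x ≡ 3 (mod 7).
  Combine with x ≡ 16 (mod 17); new modulus lcm = 119.
    Write x = 3 + 7·t and substitute into x ≡ 16 (mod 17): 7·t ≡ 16 − 3 = 13 (mod 17).
    The inverse of 7 mod 17 is 5 (since 7·5 = 35 = 2·17 + 1), so t ≡ 5·13 = 65 ≡ 14 (mod 17).
    Then x = 3 + 7·14 = 101, valid modulo lcm(7, 17) = 119: x ≡ 101 (mod 119).
  Combine with x ≡ 0 (mod 3); new modulus lcm = 357.
    Write x = 101 + 119·t and substitute into x ≡ 0 (mod 3): 119·t ≡ 0 − 101 = -101 (mod 3).
    Reduce coefficients mod 3: 2·t ≡ 1 (mod 3).
    The inverse of 2 mod 3 is 2 (since 2·2 = 4 = 1·3 + 1), so t ≡ 2·1 = 2 ≡ 2 (mod 3).
    Then x = 101 + 119·2 = 339, valid modulo lcm(119, 3) = 357: x ≡ 339 (mod 357).
  Combine with x ≡ 2 (mod 5); new modulus lcm = 1785.
    Write x = 339 + 357·t and substitute into x ≡ 2 (mod 5): 357·t ≡ 2 − 339 = -337 (mod 5).
    Reduce coefficients mod 5: 2·t ≡ 3 (mod 5).
    The inverse of 2 mod 5 is 3 (since 2·3 = 6 = 1·5 + 1), so t ≡ 3·3 = 9 ≡ 4 (mod 5).
    Then x = 339 + 357·4 = 1767, valid modulo lcm(357, 5) = 1785: x ≡ 1767 (mod 1785).
Verify against each original: 1767 mod 7 = 3, 1767 mod 17 = 16, 1767 mod 3 = 0, 1767 mod 5 = 2.

x ≡ 1767 (mod 1785).


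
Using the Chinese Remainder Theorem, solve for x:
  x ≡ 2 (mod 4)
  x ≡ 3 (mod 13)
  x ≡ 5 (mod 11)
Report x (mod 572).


Moduli 4, 13, 11 are pairwise coprime; by CRT there is a unique solution modulo M = 4 · 13 · 11 = 572.
Solve pairwise, accumulating the modulus:
  Start with x ≡ 2 (mod 4).
  Combine with x ≡ 3 (mod 13): since gcd(4, 13) = 1, we get a unique residue mod 52.
    Write x = 2 + 4·t and substitute into x ≡ 3 (mod 13): 4·t ≡ 3 − 2 = 1 (mod 13).
    The inverse of 4 mod 13 is 10 (since 4·10 = 40 = 3·13 + 1), so t ≡ 10·1 = 10 ≡ 10 (mod 13).
    Then x = 2 + 4·10 = 42, valid modulo lcm(4, 13) = 52: x ≡ 42 (mod 52).
  Combine with x ≡ 5 (mod 11): since gcd(52, 11) = 1, we get a unique residue mod 572.
    Write x = 42 + 52·t and substitute into x ≡ 5 (mod 11): 52·t ≡ 5 − 42 = -37 (mod 11).
    Reduce coefficients mod 11: 8·t ≡ 7 (mod 11).
    The inverse of 8 mod 11 is 7 (since 8·7 = 56 = 5·11 + 1), so t ≡ 7·7 = 49 ≡ 5 (mod 11).
    Then x = 42 + 52·5 = 302, valid modulo lcm(52, 11) = 572: x ≡ 302 (mod 572).
Verify: 302 mod 4 = 2 ✓, 302 mod 13 = 3 ✓, 302 mod 11 = 5 ✓.

x ≡ 302 (mod 572).


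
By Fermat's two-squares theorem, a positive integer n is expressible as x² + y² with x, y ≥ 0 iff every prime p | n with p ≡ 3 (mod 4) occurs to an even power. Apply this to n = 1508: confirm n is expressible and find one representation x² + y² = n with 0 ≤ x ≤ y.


Step 1: Factor n = 1508 = 2^2 · 13 · 29.
Step 2: Check the mod-4 condition on each prime factor: 2 = 2 (special); 13 ≡ 1 (mod 4), exponent 1; 29 ≡ 1 (mod 4), exponent 1.
All primes ≡ 3 (mod 4) appear to even exponent (or don't appear), so by the two-squares theorem n IS expressible as a sum of two squares.
Step 3: Build a representation. Group n = k² · m with k = 2 and m = 13 · 29 = 377 (a product of primes ≡ 1 (mod 4)); a representation of m scales to one of n via (k·x)² + (k·y)² = k²(x² + y²). Each prime p ≡ 1 (mod 4) is itself a sum of two squares; find a² by testing p − a² for a perfect square:
  13: 13 − 1² = 12, 13 − 2² = 9 = 3² ⇒ 13 = 2² + 3².
  29: 29 − 1² = 28, 29 − 2² = 25 = 5² ⇒ 29 = 2² + 5².
  Combine using the Brahmagupta–Fibonacci identity (a² + b²)(c² + d²) = (ac − bd)² + (ad + bc)² = (ac + bd)² + (ad − bc)²:
  13 · 29 = 377: from (2² + 3²)(2² + 5²), take (2·2 − 3·5, 2·5 + 3·2) = (4 − 15, 10 + 6) = (-11, 16); dropping signs (only squares matter) gives (11, 16); check 11² + 16² = 121 + 256 = 377 ✓.
  Scale by k = 2: (2·11, 2·16) = (22, 32).
Step 4: Order so x ≤ y and verify: 22² + 32² = 484 + 1024 = 1508 = n. ✓

n = 1508 = 22² + 32² (one valid representation with x ≤ y).


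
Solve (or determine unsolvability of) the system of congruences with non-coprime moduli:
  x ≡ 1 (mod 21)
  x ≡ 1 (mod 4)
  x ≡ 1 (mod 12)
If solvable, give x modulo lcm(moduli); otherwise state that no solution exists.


Moduli 21, 4, 12 are not pairwise coprime, so CRT works modulo lcm(m_i) when all pairwise compatibility conditions hold.
Pairwise compatibility: gcd(m_i, m_j) must divide a_i - a_j for every pair.
Merge one congruence at a time:
  Start: x ≡ 1 (mod 21).
  Combine with x ≡ 1 (mod 4): gcd(21, 4) = 1; 1 - 1 = 0, which IS divisible by 1, so compatible.
    Write x = 1 + 21·t and substitute into x ≡ 1 (mod 4): 21·t ≡ 1 − 1 = 0 (mod 4).
    Reduce coefficients mod 4: 1·t ≡ 0 (mod 4).
    So t ≡ 0 (mod 4).
    Then x = 1 + 21·0 = 1, valid modulo lcm(21, 4) = 84: x ≡ 1 (mod 84).
  Combine with x ≡ 1 (mod 12): gcd(84, 12) = 12; 1 - 1 = 0, which IS divisible by 12, so compatible.
    Write x = 1 + 84·t and substitute into x ≡ 1 (mod 12): 84·t ≡ 1 − 1 = 0 (mod 12).
    Divide the congruence (and modulus) by g = 12: 7·t ≡ 0 (mod 1).
    Modulo 1 every t works; take t = 0.
    Then x = 1 + 84·0 = 1, valid modulo lcm(84, 12) = 84: x ≡ 1 (mod 84).
Verify: 1 mod 21 = 1, 1 mod 4 = 1, 1 mod 12 = 1.

x ≡ 1 (mod 84).


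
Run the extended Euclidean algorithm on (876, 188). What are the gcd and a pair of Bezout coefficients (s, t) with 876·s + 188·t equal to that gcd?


Euclidean algorithm on (876, 188) — divide until remainder is 0:
  876 = 4 · 188 + 124
  188 = 1 · 124 + 64
  124 = 1 · 64 + 60
  64 = 1 · 60 + 4
  60 = 15 · 4 + 0
gcd(876, 188) = 4.
Track Bezout coefficients alongside the remainders: start with r₀ = 876 = a·1 + b·0 (s = 1, t = 0) and r₁ = 188 = a·0 + b·1 (s = 0, t = 1); each new remainder r_{k+1} = r_{k-1} − q_k·r_k inherits s_{k+1} = s_{k-1} − q_k·s_k, t_{k+1} = t_{k-1} − q_k·t_k, so r_k = a·s_k + b·t_k at every step:
  q = 4: r = 124, s = 1 − 4·0 = 1, t = 0 − 4·1 = -4  (check: 876·1 + 188·(-4) = 124)
  q = 1: r = 64, s = 0 − 1·1 = -1, t = 1 − 1·(-4) = 5  (check: 876·(-1) + 188·5 = 64)
  q = 1: r = 60, s = 1 − 1·(-1) = 2, t = -4 − 1·5 = -9  (check: 876·2 + 188·(-9) = 60)
  q = 1: r = 4, s = -1 − 1·2 = -3, t = 5 − 1·(-9) = 14  (check: 876·(-3) + 188·14 = 4)
The row with r = 4 (the gcd) gives the Bezout coefficients s = -3, t = 14.
Result: 876 · (-3) + 188 · (14) = 4.

gcd(876, 188) = 4; s = -3, t = 14 (check: 876·(-3) + 188·14 = 4).


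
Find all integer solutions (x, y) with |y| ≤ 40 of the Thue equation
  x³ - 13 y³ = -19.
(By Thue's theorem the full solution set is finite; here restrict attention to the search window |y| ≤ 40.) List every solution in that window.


The equation is x³ - 13y³ = -19. For fixed y, x³ = 13·y³ − 19, so a solution requires the RHS to be a perfect cube.
Strategy: iterate y from -40 to 40, compute RHS = 13·y³ − 19, and check whether it is a (positive or negative) perfect cube.
Check small values of y:
  y = 0: RHS = -19 is not a perfect cube.
  y = 1: RHS = -6 is not a perfect cube.
  y = -1: RHS = -32 is not a perfect cube.
  y = 2: RHS = 85 is not a perfect cube.
  y = -2: RHS = -123 is not a perfect cube.
  y = 3: RHS = 332 is not a perfect cube.
  y = -3: RHS = -370 is not a perfect cube.
Continuing the search up to |y| = 40 finds no solutions either.
No (x, y) in the scanned range satisfies the equation.

No integer solutions with |y| ≤ 40.


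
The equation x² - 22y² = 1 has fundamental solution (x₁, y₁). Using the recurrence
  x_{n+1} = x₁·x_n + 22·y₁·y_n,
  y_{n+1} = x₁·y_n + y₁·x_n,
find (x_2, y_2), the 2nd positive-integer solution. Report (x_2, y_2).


Step 1: Find the fundamental solution (x₁, y₁) of x² - 22y² = 1.
  Expand √22 as a continued fraction. a₀ = ⌊√22⌋ = 4; iterate m_{k+1} = d_k·a_k − m_k, d_{k+1} = (22 − m_{k+1}²)/d_k, a_{k+1} = ⌊(a₀ + m_{k+1})/d_{k+1}⌋ (starting m₀ = 0, d₀ = 1), with convergents p_k = a_k·p_{k-1} + p_{k-2}, q_k = a_k·q_{k-1} + q_{k-2} (p₋₁ = 1, q₋₁ = 0):
  k = 0: a₀ = 4; p₀/q₀ = 4/1; p₀² − 22·q₀² = 16 − 22 = -6.
  k = 1: m = 4, d = 6, a = ⌊(4 + 4)/6⌋ = 1; p/q = (1·4 + 1)/(1·1 + 0) = 5/1; p² − 22·q² = 25 − 22 = 3.
  k = 2: m = 2, d = 3, a = ⌊(4 + 2)/3⌋ = 2; p/q = (2·5 + 4)/(2·1 + 1) = 14/3; p² − 22·q² = 196 − 198 = -2.
  k = 3: m = 4, d = 2, a = ⌊(4 + 4)/2⌋ = 4; p/q = (4·14 + 5)/(4·3 + 1) = 61/13; p² − 22·q² = 3721 − 3718 = 3.
  k = 4: m = 4, d = 3, a = ⌊(4 + 4)/3⌋ = 2; p/q = (2·61 + 14)/(2·13 + 3) = 136/29; p² − 22·q² = 18496 − 18502 = -6.
  k = 5: m = 2, d = 6, a = ⌊(4 + 2)/6⌋ = 1; p/q = (1·136 + 61)/(1·29 + 13) = 197/42; p² − 22·q² = 38809 − 38808 = 1.
  The first convergent with p² − 22·q² = 1 gives the fundamental solution (x₁, y₁) = (197, 42).
Step 2: Apply the recurrence (x_{n+1}, y_{n+1}) = (x₁x_n + 22y₁y_n, x₁y_n + y₁x_n) repeatedly.
  From (x_1, y_1) = (197, 42): x_2 = 197·197 + 22·42·42 = 77617; y_2 = 197·42 + 42·197 = 16548.
Step 3: Verify x_2² - 22·y_2² = 6024398689 - 6024398688 = 1 (should be 1). ✓

(x_1, y_1) = (197, 42); (x_2, y_2) = (77617, 16548).


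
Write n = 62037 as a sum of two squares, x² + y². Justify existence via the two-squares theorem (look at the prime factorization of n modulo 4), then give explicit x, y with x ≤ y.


Step 1: Factor n = 62037 = 3^2 · 61 · 113.
Step 2: Check the mod-4 condition on each prime factor: 3 ≡ 3 (mod 4), exponent 2 (must be even); 61 ≡ 1 (mod 4), exponent 1; 113 ≡ 1 (mod 4), exponent 1.
All primes ≡ 3 (mod 4) appear to even exponent (or don't appear), so by the two-squares theorem n IS expressible as a sum of two squares.
Step 3: Build a representation. Group n = k² · m with k = 3 and m = 61 · 113 = 6893 (a product of primes ≡ 1 (mod 4)); a representation of m scales to one of n via (k·x)² + (k·y)² = k²(x² + y²). Each prime p ≡ 1 (mod 4) is itself a sum of two squares; find a² by testing p − a² for a perfect square:
  61: 61 − 1² = 60, 61 − 2² = 57, 61 − 3² = 52, 61 − 4² = 45, 61 − 5² = 36 = 6² ⇒ 61 = 5² + 6².
  113: 113 − 1² = 112, 113 − 2² = 109, 113 − 3² = 104, 113 − 4² = 97, 113 − 5² = 88, 113 − 6² = 77, 113 − 7² = 64 = 8² ⇒ 113 = 7² + 8².
  Combine using the Brahmagupta–Fibonacci identity (a² + b²)(c² + d²) = (ac − bd)² + (ad + bc)² = (ac + bd)² + (ad − bc)²:
  61 · 113 = 6893: from (5² + 6²)(7² + 8²), take (5·7 − 6·8, 5·8 + 6·7) = (35 − 48, 40 + 42) = (-13, 82); dropping signs (only squares matter) gives (13, 82); check 13² + 82² = 169 + 6724 = 6893 ✓.
  Scale by k = 3: (3·13, 3·82) = (39, 246).
Step 4: Order so x ≤ y and verify: 39² + 246² = 1521 + 60516 = 62037 = n. ✓

n = 62037 = 39² + 246² (one valid representation with x ≤ y).


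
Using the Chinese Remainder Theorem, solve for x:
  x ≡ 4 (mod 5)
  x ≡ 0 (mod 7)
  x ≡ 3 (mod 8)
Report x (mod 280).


Moduli 5, 7, 8 are pairwise coprime; by CRT there is a unique solution modulo M = 5 · 7 · 8 = 280.
Solve pairwise, accumulating the modulus:
  Start with x ≡ 4 (mod 5).
  Combine with x ≡ 0 (mod 7): since gcd(5, 7) = 1, we get a unique residue mod 35.
    Write x = 4 + 5·t and substitute into x ≡ 0 (mod 7): 5·t ≡ 0 − 4 = -4 (mod 7).
    Reduce coefficients mod 7: 5·t ≡ 3 (mod 7).
    The inverse of 5 mod 7 is 3 (since 5·3 = 15 = 2·7 + 1), so t ≡ 3·3 = 9 ≡ 2 (mod 7).
    Then x = 4 + 5·2 = 14, valid modulo lcm(5, 7) = 35: x ≡ 14 (mod 35).
  Combine with x ≡ 3 (mod 8): since gcd(35, 8) = 1, we get a unique residue mod 280.
    Write x = 14 + 35·t and substitute into x ≡ 3 (mod 8): 35·t ≡ 3 − 14 = -11 (mod 8).
    Reduce coefficients mod 8: 3·t ≡ 5 (mod 8).
    The inverse of 3 mod 8 is 3 (since 3·3 = 9 = 1·8 + 1), so t ≡ 3·5 = 15 ≡ 7 (mod 8).
    Then x = 14 + 35·7 = 259, valid modulo lcm(35, 8) = 280: x ≡ 259 (mod 280).
Verify: 259 mod 5 = 4 ✓, 259 mod 7 = 0 ✓, 259 mod 8 = 3 ✓.

x ≡ 259 (mod 280).


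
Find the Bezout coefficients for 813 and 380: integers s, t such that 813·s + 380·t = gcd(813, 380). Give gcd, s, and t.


Euclidean algorithm on (813, 380) — divide until remainder is 0:
  813 = 2 · 380 + 53
  380 = 7 · 53 + 9
  53 = 5 · 9 + 8
  9 = 1 · 8 + 1
  8 = 8 · 1 + 0
gcd(813, 380) = 1.
Track Bezout coefficients alongside the remainders: start with r₀ = 813 = a·1 + b·0 (s = 1, t = 0) and r₁ = 380 = a·0 + b·1 (s = 0, t = 1); each new remainder r_{k+1} = r_{k-1} − q_k·r_k inherits s_{k+1} = s_{k-1} − q_k·s_k, t_{k+1} = t_{k-1} − q_k·t_k, so r_k = a·s_k + b·t_k at every step:
  q = 2: r = 53, s = 1 − 2·0 = 1, t = 0 − 2·1 = -2  (check: 813·1 + 380·(-2) = 53)
  q = 7: r = 9, s = 0 − 7·1 = -7, t = 1 − 7·(-2) = 15  (check: 813·(-7) + 380·15 = 9)
  q = 5: r = 8, s = 1 − 5·(-7) = 36, t = -2 − 5·15 = -77  (check: 813·36 + 380·(-77) = 8)
  q = 1: r = 1, s = -7 − 1·36 = -43, t = 15 − 1·(-77) = 92  (check: 813·(-43) + 380·92 = 1)
The row with r = 1 (the gcd) gives the Bezout coefficients s = -43, t = 92.
Result: 813 · (-43) + 380 · (92) = 1.

gcd(813, 380) = 1; s = -43, t = 92 (check: 813·(-43) + 380·92 = 1).


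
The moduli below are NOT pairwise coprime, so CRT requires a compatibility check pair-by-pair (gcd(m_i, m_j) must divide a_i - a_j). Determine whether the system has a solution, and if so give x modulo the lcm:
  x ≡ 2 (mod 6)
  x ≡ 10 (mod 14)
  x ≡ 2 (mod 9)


Moduli 6, 14, 9 are not pairwise coprime, so CRT works modulo lcm(m_i) when all pairwise compatibility conditions hold.
Pairwise compatibility: gcd(m_i, m_j) must divide a_i - a_j for every pair.
Merge one congruence at a time:
  Start: x ≡ 2 (mod 6).
  Combine with x ≡ 10 (mod 14): gcd(6, 14) = 2; 10 - 2 = 8, which IS divisible by 2, so compatible.
    Write x = 2 + 6·t and substitute into x ≡ 10 (mod 14): 6·t ≡ 10 − 2 = 8 (mod 14).
    Divide the congruence (and modulus) by g = 2: 3·t ≡ 4 (mod 7).
    The inverse of 3 mod 7 is 5 (since 3·5 = 15 = 2·7 + 1), so t ≡ 5·4 = 20 ≡ 6 (mod 7).
    Then x = 2 + 6·6 = 38, valid modulo lcm(6, 14) = 42: x ≡ 38 (mod 42).
  Combine with x ≡ 2 (mod 9): gcd(42, 9) = 3; 2 - 38 = -36, which IS divisible by 3, so compatible.
    Write x = 38 + 42·t and substitute into x ≡ 2 (mod 9): 42·t ≡ 2 − 38 = -36 (mod 9).
    Divide the congruence (and modulus) by g = 3: 14·t ≡ -12 (mod 3).
    Reduce coefficients mod 3: 2·t ≡ 0 (mod 3).
    The inverse of 2 mod 3 is 2 (since 2·2 = 4 = 1·3 + 1), so t ≡ 2·0 = 0 ≡ 0 (mod 3).
    Then x = 38 + 42·0 = 38, valid modulo lcm(42, 9) = 126: x ≡ 38 (mod 126).
Verify: 38 mod 6 = 2, 38 mod 14 = 10, 38 mod 9 = 2.

x ≡ 38 (mod 126).


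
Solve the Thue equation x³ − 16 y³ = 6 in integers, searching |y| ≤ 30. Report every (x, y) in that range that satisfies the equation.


The equation is x³ - 16y³ = 6. For fixed y, x³ = 16·y³ + 6, so a solution requires the RHS to be a perfect cube.
Strategy: iterate y from -30 to 30, compute RHS = 16·y³ + 6, and check whether it is a (positive or negative) perfect cube.
Check small values of y:
  y = 0: RHS = 6 is not a perfect cube.
  y = 1: RHS = 22 is not a perfect cube.
  y = -1: RHS = -10 is not a perfect cube.
  y = 2: RHS = 134 is not a perfect cube.
  y = -2: RHS = -122 is not a perfect cube.
  y = 3: RHS = 438 is not a perfect cube.
  y = -3: RHS = -426 is not a perfect cube.
Continuing the search up to |y| = 30 finds no solutions either.
No (x, y) in the scanned range satisfies the equation.

No integer solutions with |y| ≤ 30.


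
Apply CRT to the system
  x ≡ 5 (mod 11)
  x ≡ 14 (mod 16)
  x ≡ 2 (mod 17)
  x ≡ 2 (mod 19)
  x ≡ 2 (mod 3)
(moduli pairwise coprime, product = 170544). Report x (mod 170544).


Product of moduli M = 11 · 16 · 17 · 19 · 3 = 170544.
Merge one congruence at a time:
  Start: x ≡ 5 (mod 11).
  Combine with x ≡ 14 (mod 16); new modulus lcm = 176.
    Write x = 5 + 11·t and substitute into x ≡ 14 (mod 16): 11·t ≡ 14 − 5 = 9 (mod 16).
    The inverse of 11 mod 16 is 3 (since 11·3 = 33 = 2·16 + 1), so t ≡ 3·9 = 27 ≡ 11 (mod 16).
    Then x = 5 + 11·11 = 126, valid modulo lcm(11, 16) = 176: x ≡ 126 (mod 176).
  Combine with x ≡ 2 (mod 17); new modulus lcm = 2992.
    Write x = 126 + 176·t and substitute into x ≡ 2 (mod 17): 176·t ≡ 2 − 126 = -124 (mod 17).
    Reduce coefficients mod 17: 6·t ≡ 12 (mod 17).
    The inverse of 6 mod 17 is 3 (since 6·3 = 18 = 1·17 + 1), so t ≡ 3·12 = 36 ≡ 2 (mod 17).
    Then x = 126 + 176·2 = 478, valid modulo lcm(176, 17) = 2992: x ≡ 478 (mod 2992).
  Combine with x ≡ 2 (mod 19); new modulus lcm = 56848.
    Write x = 478 + 2992·t and substitute into x ≡ 2 (mod 19): 2992·t ≡ 2 − 478 = -476 (mod 19).
    Reduce coefficients mod 19: 9·t ≡ 18 (mod 19).
    The inverse of 9 mod 19 is 17 (since 9·17 = 153 = 8·19 + 1), so t ≡ 17·18 = 306 ≡ 2 (mod 19).
    Then x = 478 + 2992·2 = 6462, valid modulo lcm(2992, 19) = 56848: x ≡ 6462 (mod 56848).
  Combine with x ≡ 2 (mod 3); new modulus lcm = 170544.
    Write x = 6462 + 56848·t and substitute into x ≡ 2 (mod 3): 56848·t ≡ 2 − 6462 = -6460 (mod 3).
    Reduce coefficients mod 3: 1·t ≡ 2 (mod 3).
    So t ≡ 2 (mod 3).
    Then x = 6462 + 56848·2 = 120158, valid modulo lcm(56848, 3) = 170544: x ≡ 120158 (mod 170544).
Verify against each original: 120158 mod 11 = 5, 120158 mod 16 = 14, 120158 mod 17 = 2, 120158 mod 19 = 2, 120158 mod 3 = 2.

x ≡ 120158 (mod 170544).


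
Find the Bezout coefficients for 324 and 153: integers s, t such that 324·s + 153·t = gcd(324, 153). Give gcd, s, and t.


Euclidean algorithm on (324, 153) — divide until remainder is 0:
  324 = 2 · 153 + 18
  153 = 8 · 18 + 9
  18 = 2 · 9 + 0
gcd(324, 153) = 9.
Track Bezout coefficients alongside the remainders: start with r₀ = 324 = a·1 + b·0 (s = 1, t = 0) and r₁ = 153 = a·0 + b·1 (s = 0, t = 1); each new remainder r_{k+1} = r_{k-1} − q_k·r_k inherits s_{k+1} = s_{k-1} − q_k·s_k, t_{k+1} = t_{k-1} − q_k·t_k, so r_k = a·s_k + b·t_k at every step:
  q = 2: r = 18, s = 1 − 2·0 = 1, t = 0 − 2·1 = -2  (check: 324·1 + 153·(-2) = 18)
  q = 8: r = 9, s = 0 − 8·1 = -8, t = 1 − 8·(-2) = 17  (check: 324·(-8) + 153·17 = 9)
The row with r = 9 (the gcd) gives the Bezout coefficients s = -8, t = 17.
Result: 324 · (-8) + 153 · (17) = 9.

gcd(324, 153) = 9; s = -8, t = 17 (check: 324·(-8) + 153·17 = 9).


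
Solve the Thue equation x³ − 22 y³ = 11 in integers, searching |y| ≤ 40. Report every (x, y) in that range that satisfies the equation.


The equation is x³ - 22y³ = 11. For fixed y, x³ = 22·y³ + 11, so a solution requires the RHS to be a perfect cube.
Strategy: iterate y from -40 to 40, compute RHS = 22·y³ + 11, and check whether it is a (positive or negative) perfect cube.
Check small values of y:
  y = 0: RHS = 11 is not a perfect cube.
  y = 1: RHS = 33 is not a perfect cube.
  y = -1: RHS = -11 is not a perfect cube.
  y = 2: RHS = 187 is not a perfect cube.
  y = -2: RHS = -165 is not a perfect cube.
  y = 3: RHS = 605 is not a perfect cube.
  y = -3: RHS = -583 is not a perfect cube.
Continuing the search up to |y| = 40 finds no solutions either.
No (x, y) in the scanned range satisfies the equation.

No integer solutions with |y| ≤ 40.


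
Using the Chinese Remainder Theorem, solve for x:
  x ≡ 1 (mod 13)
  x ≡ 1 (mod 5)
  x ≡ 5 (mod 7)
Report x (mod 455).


Moduli 13, 5, 7 are pairwise coprime; by CRT there is a unique solution modulo M = 13 · 5 · 7 = 455.
Solve pairwise, accumulating the modulus:
  Start with x ≡ 1 (mod 13).
  Combine with x ≡ 1 (mod 5): since gcd(13, 5) = 1, we get a unique residue mod 65.
    Write x = 1 + 13·t and substitute into x ≡ 1 (mod 5): 13·t ≡ 1 − 1 = 0 (mod 5).
    Reduce coefficients mod 5: 3·t ≡ 0 (mod 5).
    The inverse of 3 mod 5 is 2 (since 3·2 = 6 = 1·5 + 1), so t ≡ 2·0 = 0 ≡ 0 (mod 5).
    Then x = 1 + 13·0 = 1, valid modulo lcm(13, 5) = 65: x ≡ 1 (mod 65).
  Combine with x ≡ 5 (mod 7): since gcd(65, 7) = 1, we get a unique residue mod 455.
    Write x = 1 + 65·t and substitute into x ≡ 5 (mod 7): 65·t ≡ 5 − 1 = 4 (mod 7).
    Reduce coefficients mod 7: 2·t ≡ 4 (mod 7).
    The inverse of 2 mod 7 is 4 (since 2·4 = 8 = 1·7 + 1), so t ≡ 4·4 = 16 ≡ 2 (mod 7).
    Then x = 1 + 65·2 = 131, valid modulo lcm(65, 7) = 455: x ≡ 131 (mod 455).
Verify: 131 mod 13 = 1 ✓, 131 mod 5 = 1 ✓, 131 mod 7 = 5 ✓.

x ≡ 131 (mod 455).


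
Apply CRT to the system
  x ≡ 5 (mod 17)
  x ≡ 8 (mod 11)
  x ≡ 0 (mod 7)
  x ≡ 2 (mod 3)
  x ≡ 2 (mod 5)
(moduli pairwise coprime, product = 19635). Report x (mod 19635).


Product of moduli M = 17 · 11 · 7 · 3 · 5 = 19635.
Merge one congruence at a time:
  Start: x ≡ 5 (mod 17).
  Combine with x ≡ 8 (mod 11); new modulus lcm = 187.
    Write x = 5 + 17·t and substitute into x ≡ 8 (mod 11): 17·t ≡ 8 − 5 = 3 (mod 11).
    Reduce coefficients mod 11: 6·t ≡ 3 (mod 11).
    The inverse of 6 mod 11 is 2 (since 6·2 = 12 = 1·11 + 1), so t ≡ 2·3 = 6 ≡ 6 (mod 11).
    Then x = 5 + 17·6 = 107, valid modulo lcm(17, 11) = 187: x ≡ 107 (mod 187).
  Combine with x ≡ 0 (mod 7); new modulus lcm = 1309.
    Write x = 107 + 187·t and substitute into x ≡ 0 (mod 7): 187·t ≡ 0 − 107 = -107 (mod 7).
    Reduce coefficients mod 7: 5·t ≡ 5 (mod 7).
    The inverse of 5 mod 7 is 3 (since 5·3 = 15 = 2·7 + 1), so t ≡ 3·5 = 15 ≡ 1 (mod 7).
    Then x = 107 + 187·1 = 294, valid modulo lcm(187, 7) = 1309: x ≡ 294 (mod 1309).
  Combine with x ≡ 2 (mod 3); new modulus lcm = 3927.
    Write x = 294 + 1309·t and substitute into x ≡ 2 (mod 3): 1309·t ≡ 2 − 294 = -292 (mod 3).
    Reduce coefficients mod 3: 1·t ≡ 2 (mod 3).
    So t ≡ 2 (mod 3).
    Then x = 294 + 1309·2 = 2912, valid modulo lcm(1309, 3) = 3927: x ≡ 2912 (mod 3927).
  Combine with x ≡ 2 (mod 5); new modulus lcm = 19635.
    Write x = 2912 + 3927·t and substitute into x ≡ 2 (mod 5): 3927·t ≡ 2 − 2912 = -2910 (mod 5).
    Reduce coefficients mod 5: 2·t ≡ 0 (mod 5).
    The inverse of 2 mod 5 is 3 (since 2·3 = 6 = 1·5 + 1), so t ≡ 3·0 = 0 ≡ 0 (mod 5).
    Then x = 2912 + 3927·0 = 2912, valid modulo lcm(3927, 5) = 19635: x ≡ 2912 (mod 19635).
Verify against each original: 2912 mod 17 = 5, 2912 mod 11 = 8, 2912 mod 7 = 0, 2912 mod 3 = 2, 2912 mod 5 = 2.

x ≡ 2912 (mod 19635).


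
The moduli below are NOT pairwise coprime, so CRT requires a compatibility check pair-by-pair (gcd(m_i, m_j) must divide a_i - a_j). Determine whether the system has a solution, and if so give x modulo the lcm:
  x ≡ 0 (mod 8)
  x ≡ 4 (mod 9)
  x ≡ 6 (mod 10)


Moduli 8, 9, 10 are not pairwise coprime, so CRT works modulo lcm(m_i) when all pairwise compatibility conditions hold.
Pairwise compatibility: gcd(m_i, m_j) must divide a_i - a_j for every pair.
Merge one congruence at a time:
  Start: x ≡ 0 (mod 8).
  Combine with x ≡ 4 (mod 9): gcd(8, 9) = 1; 4 - 0 = 4, which IS divisible by 1, so compatible.
    Write x = 0 + 8·t and substitute into x ≡ 4 (mod 9): 8·t ≡ 4 − 0 = 4 (mod 9).
    The inverse of 8 mod 9 is 8 (since 8·8 = 64 = 7·9 + 1), so t ≡ 8·4 = 32 ≡ 5 (mod 9).
    Then x = 0 + 8·5 = 40, valid modulo lcm(8, 9) = 72: x ≡ 40 (mod 72).
  Combine with x ≡ 6 (mod 10): gcd(72, 10) = 2; 6 - 40 = -34, which IS divisible by 2, so compatible.
    Write x = 40 + 72·t and substitute into x ≡ 6 (mod 10): 72·t ≡ 6 − 40 = -34 (mod 10).
    Divide the congruence (and modulus) by g = 2: 36·t ≡ -17 (mod 5).
    Reduce coefficients mod 5: 1·t ≡ 3 (mod 5).
    So t ≡ 3 (mod 5).
    Then x = 40 + 72·3 = 256, valid modulo lcm(72, 10) = 360: x ≡ 256 (mod 360).
Verify: 256 mod 8 = 0, 256 mod 9 = 4, 256 mod 10 = 6.

x ≡ 256 (mod 360).


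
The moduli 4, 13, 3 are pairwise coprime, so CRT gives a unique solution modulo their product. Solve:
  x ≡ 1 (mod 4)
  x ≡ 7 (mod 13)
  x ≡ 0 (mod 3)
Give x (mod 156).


Moduli 4, 13, 3 are pairwise coprime; by CRT there is a unique solution modulo M = 4 · 13 · 3 = 156.
Solve pairwise, accumulating the modulus:
  Start with x ≡ 1 (mod 4).
  Combine with x ≡ 7 (mod 13): since gcd(4, 13) = 1, we get a unique residue mod 52.
    Write x = 1 + 4·t and substitute into x ≡ 7 (mod 13): 4·t ≡ 7 − 1 = 6 (mod 13).
    The inverse of 4 mod 13 is 10 (since 4·10 = 40 = 3·13 + 1), so t ≡ 10·6 = 60 ≡ 8 (mod 13).
    Then x = 1 + 4·8 = 33, valid modulo lcm(4, 13) = 52: x ≡ 33 (mod 52).
  Combine with x ≡ 0 (mod 3): since gcd(52, 3) = 1, we get a unique residue mod 156.
    Write x = 33 + 52·t and substitute into x ≡ 0 (mod 3): 52·t ≡ 0 − 33 = -33 (mod 3).
    Reduce coefficients mod 3: 1·t ≡ 0 (mod 3).
    So t ≡ 0 (mod 3).
    Then x = 33 + 52·0 = 33, valid modulo lcm(52, 3) = 156: x ≡ 33 (mod 156).
Verify: 33 mod 4 = 1 ✓, 33 mod 13 = 7 ✓, 33 mod 3 = 0 ✓.

x ≡ 33 (mod 156).


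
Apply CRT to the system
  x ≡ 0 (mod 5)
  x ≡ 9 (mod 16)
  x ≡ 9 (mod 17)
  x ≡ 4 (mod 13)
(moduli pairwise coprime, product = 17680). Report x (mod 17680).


Product of moduli M = 5 · 16 · 17 · 13 = 17680.
Merge one congruence at a time:
  Start: x ≡ 0 (mod 5).
  Combine with x ≡ 9 (mod 16); new modulus lcm = 80.
    Write x = 0 + 5·t and substitute into x ≡ 9 (mod 16): 5·t ≡ 9 − 0 = 9 (mod 16).
    The inverse of 5 mod 16 is 13 (since 5·13 = 65 = 4·16 + 1), so t ≡ 13·9 = 117 ≡ 5 (mod 16).
    Then x = 0 + 5·5 = 25, valid modulo lcm(5, 16) = 80: x ≡ 25 (mod 80).
  Combine with x ≡ 9 (mod 17); new modulus lcm = 1360.
    Write x = 25 + 80·t and substitute into x ≡ 9 (mod 17): 80·t ≡ 9 − 25 = -16 (mod 17).
    Reduce coefficients mod 17: 12·t ≡ 1 (mod 17).
    The inverse of 12 mod 17 is 10 (since 12·10 = 120 = 7·17 + 1), so t ≡ 10·1 = 10 ≡ 10 (mod 17).
    Then x = 25 + 80·10 = 825, valid modulo lcm(80, 17) = 1360: x ≡ 825 (mod 1360).
  Combine with x ≡ 4 (mod 13); new modulus lcm = 17680.
    Write x = 825 + 1360·t and substitute into x ≡ 4 (mod 13): 1360·t ≡ 4 − 825 = -821 (mod 13).
    Reduce coefficients mod 13: 8·t ≡ 11 (mod 13).
    The inverse of 8 mod 13 is 5 (since 8·5 = 40 = 3·13 + 1), so t ≡ 5·11 = 55 ≡ 3 (mod 13).
    Then x = 825 + 1360·3 = 4905, valid modulo lcm(1360, 13) = 17680: x ≡ 4905 (mod 17680).
Verify against each original: 4905 mod 5 = 0, 4905 mod 16 = 9, 4905 mod 17 = 9, 4905 mod 13 = 4.

x ≡ 4905 (mod 17680).


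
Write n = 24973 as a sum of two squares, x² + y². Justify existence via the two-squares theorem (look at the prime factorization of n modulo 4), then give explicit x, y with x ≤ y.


Step 1: Factor n = 24973 = 13 · 17 · 113.
Step 2: Check the mod-4 condition on each prime factor: 13 ≡ 1 (mod 4), exponent 1; 17 ≡ 1 (mod 4), exponent 1; 113 ≡ 1 (mod 4), exponent 1.
All primes ≡ 3 (mod 4) appear to even exponent (or don't appear), so by the two-squares theorem n IS expressible as a sum of two squares.
Step 3: Build a representation. Here n = 13 · 17 · 113 is a product of primes ≡ 1 (mod 4). Each prime p ≡ 1 (mod 4) is itself a sum of two squares; find a² by testing p − a² for a perfect square:
  13: 13 − 1² = 12, 13 − 2² = 9 = 3² ⇒ 13 = 2² + 3².
  17: 17 − 1² = 16 = 4² ⇒ 17 = 1² + 4².
  113: 113 − 1² = 112, 113 − 2² = 109, 113 − 3² = 104, 113 − 4² = 97, 113 − 5² = 88, 113 − 6² = 77, 113 − 7² = 64 = 8² ⇒ 113 = 7² + 8².
  Combine using the Brahmagupta–Fibonacci identity (a² + b²)(c² + d²) = (ac − bd)² + (ad + bc)² = (ac + bd)² + (ad − bc)²:
  13 · 17 = 221: from (2² + 3²)(1² + 4²), take (2·1 − 3·4, 2·4 + 3·1) = (2 − 12, 8 + 3) = (-10, 11); dropping signs (only squares matter) gives (10, 11); check 10² + 11² = 100 + 121 = 221 ✓.
  221 · 113 = 24973: from (10² + 11²)(7² + 8²), take (10·7 − 11·8, 10·8 + 11·7) = (70 − 88, 80 + 77) = (-18, 157); dropping signs (only squares matter) gives (18, 157); check 18² + 157² = 324 + 24649 = 24973 ✓.
Step 4: Order so x ≤ y and verify: 18² + 157² = 324 + 24649 = 24973 = n. ✓

n = 24973 = 18² + 157² (one valid representation with x ≤ y).


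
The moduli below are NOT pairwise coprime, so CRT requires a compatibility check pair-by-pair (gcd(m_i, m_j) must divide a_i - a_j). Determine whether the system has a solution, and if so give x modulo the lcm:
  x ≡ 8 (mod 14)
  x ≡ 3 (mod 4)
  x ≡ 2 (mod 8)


Moduli 14, 4, 8 are not pairwise coprime, so CRT works modulo lcm(m_i) when all pairwise compatibility conditions hold.
Pairwise compatibility: gcd(m_i, m_j) must divide a_i - a_j for every pair.
Merge one congruence at a time:
  Start: x ≡ 8 (mod 14).
  Combine with x ≡ 3 (mod 4): gcd(14, 4) = 2, and 3 - 8 = -5 is NOT divisible by 2.
    ⇒ system is inconsistent (no integer solution).

No solution (the system is inconsistent).


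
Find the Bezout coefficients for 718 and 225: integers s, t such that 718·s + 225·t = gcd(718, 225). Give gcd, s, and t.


Euclidean algorithm on (718, 225) — divide until remainder is 0:
  718 = 3 · 225 + 43
  225 = 5 · 43 + 10
  43 = 4 · 10 + 3
  10 = 3 · 3 + 1
  3 = 3 · 1 + 0
gcd(718, 225) = 1.
Track Bezout coefficients alongside the remainders: start with r₀ = 718 = a·1 + b·0 (s = 1, t = 0) and r₁ = 225 = a·0 + b·1 (s = 0, t = 1); each new remainder r_{k+1} = r_{k-1} − q_k·r_k inherits s_{k+1} = s_{k-1} − q_k·s_k, t_{k+1} = t_{k-1} − q_k·t_k, so r_k = a·s_k + b·t_k at every step:
  q = 3: r = 43, s = 1 − 3·0 = 1, t = 0 − 3·1 = -3  (check: 718·1 + 225·(-3) = 43)
  q = 5: r = 10, s = 0 − 5·1 = -5, t = 1 − 5·(-3) = 16  (check: 718·(-5) + 225·16 = 10)
  q = 4: r = 3, s = 1 − 4·(-5) = 21, t = -3 − 4·16 = -67  (check: 718·21 + 225·(-67) = 3)
  q = 3: r = 1, s = -5 − 3·21 = -68, t = 16 − 3·(-67) = 217  (check: 718·(-68) + 225·217 = 1)
The row with r = 1 (the gcd) gives the Bezout coefficients s = -68, t = 217.
Result: 718 · (-68) + 225 · (217) = 1.

gcd(718, 225) = 1; s = -68, t = 217 (check: 718·(-68) + 225·217 = 1).


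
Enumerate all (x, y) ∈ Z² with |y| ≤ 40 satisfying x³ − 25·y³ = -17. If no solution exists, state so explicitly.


The equation is x³ - 25y³ = -17. For fixed y, x³ = 25·y³ − 17, so a solution requires the RHS to be a perfect cube.
Strategy: iterate y from -40 to 40, compute RHS = 25·y³ − 17, and check whether it is a (positive or negative) perfect cube.
Check small values of y:
  y = 0: RHS = -17 is not a perfect cube.
  y = 1: RHS = 8 = (2)³ ⇒ x = 2 works.
  y = -1: RHS = -42 is not a perfect cube.
  y = 2: RHS = 183 is not a perfect cube.
  y = -2: RHS = -217 is not a perfect cube.
  y = 3: RHS = 658 is not a perfect cube.
  y = -3: RHS = -692 is not a perfect cube.
Continuing the search up to |y| = 40 finds no further solutions beyond those listed.
Collected solutions: (2, 1).

Solutions (with |y| ≤ 40): (2, 1).


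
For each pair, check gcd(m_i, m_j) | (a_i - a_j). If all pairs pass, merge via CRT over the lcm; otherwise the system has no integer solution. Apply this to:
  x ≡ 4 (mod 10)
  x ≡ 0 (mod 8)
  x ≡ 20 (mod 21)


Moduli 10, 8, 21 are not pairwise coprime, so CRT works modulo lcm(m_i) when all pairwise compatibility conditions hold.
Pairwise compatibility: gcd(m_i, m_j) must divide a_i - a_j for every pair.
Merge one congruence at a time:
  Start: x ≡ 4 (mod 10).
  Combine with x ≡ 0 (mod 8): gcd(10, 8) = 2; 0 - 4 = -4, which IS divisible by 2, so compatible.
    Write x = 4 + 10·t and substitute into x ≡ 0 (mod 8): 10·t ≡ 0 − 4 = -4 (mod 8).
    Divide the congruence (and modulus) by g = 2: 5·t ≡ -2 (mod 4).
    Reduce coefficients mod 4: 1·t ≡ 2 (mod 4).
    So t ≡ 2 (mod 4).
    Then x = 4 + 10·2 = 24, valid modulo lcm(10, 8) = 40: x ≡ 24 (mod 40).
  Combine with x ≡ 20 (mod 21): gcd(40, 21) = 1; 20 - 24 = -4, which IS divisible by 1, so compatible.
    Write x = 24 + 40·t and substitute into x ≡ 20 (mod 21): 40·t ≡ 20 − 24 = -4 (mod 21).
    Reduce coefficients mod 21: 19·t ≡ 17 (mod 21).
    The inverse of 19 mod 21 is 10 (since 19·10 = 190 = 9·21 + 1), so t ≡ 10·17 = 170 ≡ 2 (mod 21).
    Then x = 24 + 40·2 = 104, valid modulo lcm(40, 21) = 840: x ≡ 104 (mod 840).
Verify: 104 mod 10 = 4, 104 mod 8 = 0, 104 mod 21 = 20.

x ≡ 104 (mod 840).
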